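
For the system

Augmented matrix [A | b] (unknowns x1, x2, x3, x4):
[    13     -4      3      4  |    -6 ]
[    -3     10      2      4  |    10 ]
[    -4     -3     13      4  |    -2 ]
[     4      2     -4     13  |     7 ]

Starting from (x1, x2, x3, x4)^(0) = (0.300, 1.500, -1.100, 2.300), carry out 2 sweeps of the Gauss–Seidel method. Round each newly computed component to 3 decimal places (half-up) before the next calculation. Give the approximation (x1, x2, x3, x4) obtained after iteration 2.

Iteration 1:
  x1 = (-6 - (-4)·1.500 - (3)·-1.100 - (4)·2.300) / (13) = -0.454
  x2 = (10 - (-3)·-0.454 - (2)·-1.100 - (4)·2.300) / (10) = 0.164
  x3 = (-2 - (-4)·-0.454 - (-3)·0.164 - (4)·2.300) / (13) = -0.963
  x4 = (7 - (4)·-0.454 - (2)·0.164 - (-4)·-0.963) / (13) = 0.357
Iteration 2:
  x1 = (-6 - (-4)·0.164 - (3)·-0.963 - (4)·0.357) / (13) = -0.299
  x2 = (10 - (-3)·-0.299 - (2)·-0.963 - (4)·0.357) / (10) = 0.960
  x3 = (-2 - (-4)·-0.299 - (-3)·0.960 - (4)·0.357) / (13) = -0.134
  x4 = (7 - (4)·-0.299 - (2)·0.960 - (-4)·-0.134) / (13) = 0.442

(-0.299, 0.960, -0.134, 0.442)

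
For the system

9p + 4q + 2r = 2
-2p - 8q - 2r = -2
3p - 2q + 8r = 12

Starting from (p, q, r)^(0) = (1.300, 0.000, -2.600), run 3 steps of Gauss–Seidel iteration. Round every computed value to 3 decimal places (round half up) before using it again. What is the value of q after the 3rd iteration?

-0.126

Iteration 1:
  p = (2 - (4)·0.000 - (2)·-2.600) / (9) = 0.800
  q = (-2 - (-2)·0.800 - (-2)·-2.600) / (-8) = 0.700
  r = (12 - (3)·0.800 - (-2)·0.700) / (8) = 1.375
Iteration 2:
  p = (2 - (4)·0.700 - (2)·1.375) / (9) = -0.394
  q = (-2 - (-2)·-0.394 - (-2)·1.375) / (-8) = 0.005
  r = (12 - (3)·-0.394 - (-2)·0.005) / (8) = 1.649
Iteration 3:
  p = (2 - (4)·0.005 - (2)·1.649) / (9) = -0.146
  q = (-2 - (-2)·-0.146 - (-2)·1.649) / (-8) = -0.126
  r = (12 - (3)·-0.146 - (-2)·-0.126) / (8) = 1.523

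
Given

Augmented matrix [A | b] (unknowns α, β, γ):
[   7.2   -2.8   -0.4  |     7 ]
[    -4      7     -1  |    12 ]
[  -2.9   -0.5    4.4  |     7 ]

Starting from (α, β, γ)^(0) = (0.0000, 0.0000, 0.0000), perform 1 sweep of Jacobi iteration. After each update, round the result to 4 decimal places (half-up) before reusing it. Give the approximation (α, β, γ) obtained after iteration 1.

Iteration 1:
  α = (7 - (-2.8)·0.0000 - (-0.4)·0.0000) / (7.2) = 0.9722
  β = (12 - (-4)·0.0000 - (-1)·0.0000) / (7) = 1.7143
  γ = (7 - (-2.9)·0.0000 - (-0.5)·0.0000) / (4.4) = 1.5909

(0.9722, 1.7143, 1.5909)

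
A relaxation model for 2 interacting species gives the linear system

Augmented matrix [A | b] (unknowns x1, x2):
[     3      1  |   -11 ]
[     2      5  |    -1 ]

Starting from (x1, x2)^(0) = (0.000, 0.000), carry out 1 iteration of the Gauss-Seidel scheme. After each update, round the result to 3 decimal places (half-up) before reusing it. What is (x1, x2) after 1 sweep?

Iteration 1:
  x1 = (-11 - (1)·0.000) / (3) = -3.667
  x2 = (-1 - (2)·-3.667) / (5) = 1.267

(-3.667, 1.267)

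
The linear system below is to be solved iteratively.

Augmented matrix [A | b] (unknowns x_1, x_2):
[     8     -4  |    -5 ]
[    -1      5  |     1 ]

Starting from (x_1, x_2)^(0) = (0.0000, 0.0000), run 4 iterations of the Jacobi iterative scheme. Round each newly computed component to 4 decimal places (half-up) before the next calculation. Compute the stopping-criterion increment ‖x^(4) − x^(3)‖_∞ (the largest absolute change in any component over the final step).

0.0125

Iteration 1:
  x_1 = (-5 - (-4)·0.0000) / (8) = -0.6250
  x_2 = (1 - (-1)·0.0000) / (5) = 0.2000
Iteration 2:
  x_1 = (-5 - (-4)·0.2000) / (8) = -0.5250
  x_2 = (1 - (-1)·-0.6250) / (5) = 0.0750
Iteration 3:
  x_1 = (-5 - (-4)·0.0750) / (8) = -0.5875
  x_2 = (1 - (-1)·-0.5250) / (5) = 0.0950
Iteration 4:
  x_1 = (-5 - (-4)·0.0950) / (8) = -0.5775
  x_2 = (1 - (-1)·-0.5875) / (5) = 0.0825
Change: (0.0100, -0.0125) → max |·| = 0.0125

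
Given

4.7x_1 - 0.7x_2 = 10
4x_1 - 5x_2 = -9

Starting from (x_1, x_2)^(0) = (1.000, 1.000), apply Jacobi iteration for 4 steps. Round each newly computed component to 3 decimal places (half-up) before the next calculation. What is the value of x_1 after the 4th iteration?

2.695

Iteration 1:
  x_1 = (10 - (-0.7)·1.000) / (4.7) = 2.277
  x_2 = (-9 - (4)·1.000) / (-5) = 2.600
Iteration 2:
  x_1 = (10 - (-0.7)·2.600) / (4.7) = 2.515
  x_2 = (-9 - (4)·2.277) / (-5) = 3.622
Iteration 3:
  x_1 = (10 - (-0.7)·3.622) / (4.7) = 2.667
  x_2 = (-9 - (4)·2.515) / (-5) = 3.812
Iteration 4:
  x_1 = (10 - (-0.7)·3.812) / (4.7) = 2.695
  x_2 = (-9 - (4)·2.667) / (-5) = 3.934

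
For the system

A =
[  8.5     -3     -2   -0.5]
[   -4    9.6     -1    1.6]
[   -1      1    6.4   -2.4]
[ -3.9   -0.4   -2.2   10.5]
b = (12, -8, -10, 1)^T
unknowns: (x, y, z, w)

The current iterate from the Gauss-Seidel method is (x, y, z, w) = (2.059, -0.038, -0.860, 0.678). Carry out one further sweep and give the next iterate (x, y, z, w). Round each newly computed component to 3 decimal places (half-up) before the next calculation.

(1.236, -0.521, -1.034, 0.318)

One sweep:
  x = (12 - (-3)·-0.038 - (-2)·-0.860 - (-0.5)·0.678) / (8.5) = 1.236
  y = (-8 - (-4)·1.236 - (-1)·-0.860 - (1.6)·0.678) / (9.6) = -0.521
  z = (-10 - (-1)·1.236 - (1)·-0.521 - (-2.4)·0.678) / (6.4) = -1.034
  w = (1 - (-3.9)·1.236 - (-0.4)·-0.521 - (-2.2)·-1.034) / (10.5) = 0.318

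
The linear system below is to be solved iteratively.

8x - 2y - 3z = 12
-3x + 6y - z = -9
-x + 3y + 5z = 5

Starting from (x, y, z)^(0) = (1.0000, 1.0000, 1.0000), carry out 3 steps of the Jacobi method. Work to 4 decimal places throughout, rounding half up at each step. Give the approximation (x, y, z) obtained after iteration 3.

Iteration 1:
  x = (12 - (-2)·1.0000 - (-3)·1.0000) / (8) = 2.1250
  y = (-9 - (-3)·1.0000 - (-1)·1.0000) / (6) = -0.8333
  z = (5 - (-1)·1.0000 - (3)·1.0000) / (5) = 0.6000
Iteration 2:
  x = (12 - (-2)·-0.8333 - (-3)·0.6000) / (8) = 1.5167
  y = (-9 - (-3)·2.1250 - (-1)·0.6000) / (6) = -0.3375
  z = (5 - (-1)·2.1250 - (3)·-0.8333) / (5) = 1.9250
Iteration 3:
  x = (12 - (-2)·-0.3375 - (-3)·1.9250) / (8) = 2.1375
  y = (-9 - (-3)·1.5167 - (-1)·1.9250) / (6) = -0.4208
  z = (5 - (-1)·1.5167 - (3)·-0.3375) / (5) = 1.5058

(2.1375, -0.4208, 1.5058)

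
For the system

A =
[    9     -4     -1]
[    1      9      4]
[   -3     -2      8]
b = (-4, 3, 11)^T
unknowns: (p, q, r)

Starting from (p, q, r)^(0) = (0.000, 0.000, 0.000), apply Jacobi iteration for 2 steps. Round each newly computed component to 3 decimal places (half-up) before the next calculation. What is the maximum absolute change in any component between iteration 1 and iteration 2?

Iteration 1:
  p = (-4 - (-4)·0.000 - (-1)·0.000) / (9) = -0.444
  q = (3 - (1)·0.000 - (4)·0.000) / (9) = 0.333
  r = (11 - (-3)·0.000 - (-2)·0.000) / (8) = 1.375
Iteration 2:
  p = (-4 - (-4)·0.333 - (-1)·1.375) / (9) = -0.144
  q = (3 - (1)·-0.444 - (4)·1.375) / (9) = -0.228
  r = (11 - (-3)·-0.444 - (-2)·0.333) / (8) = 1.292
Change: (0.300, -0.561, -0.083) → max |·| = 0.561

0.561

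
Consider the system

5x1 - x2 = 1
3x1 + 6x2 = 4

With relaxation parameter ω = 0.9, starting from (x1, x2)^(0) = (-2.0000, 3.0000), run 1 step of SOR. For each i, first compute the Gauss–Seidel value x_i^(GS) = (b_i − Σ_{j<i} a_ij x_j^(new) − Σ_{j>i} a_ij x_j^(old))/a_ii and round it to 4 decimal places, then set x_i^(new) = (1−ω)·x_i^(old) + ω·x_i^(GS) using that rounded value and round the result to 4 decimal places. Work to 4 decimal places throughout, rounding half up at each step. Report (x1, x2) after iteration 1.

Iteration 1:
  x1: GS value = (1 - (-1)·3.0000) / (5) = 0.8000;  x1 ← (1−ω)·-2.0000 + ω·0.8000 = 0.5200
  x2: GS value = (4 - (3)·0.5200) / (6) = 0.4067;  x2 ← (1−ω)·3.0000 + ω·0.4067 = 0.6660

(0.5200, 0.6660)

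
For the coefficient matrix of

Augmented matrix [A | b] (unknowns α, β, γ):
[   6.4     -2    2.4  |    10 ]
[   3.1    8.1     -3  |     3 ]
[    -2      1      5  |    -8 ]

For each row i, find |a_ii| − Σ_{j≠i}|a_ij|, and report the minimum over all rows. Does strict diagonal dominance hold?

2

row 1: |6.4| − (2+2.4) = 2
row 2: |8.1| − (3.1+3) = 2
row 3: |5| − (2+1) = 2
minimum over rows = 2 → strictly diagonally dominant (convergence guaranteed)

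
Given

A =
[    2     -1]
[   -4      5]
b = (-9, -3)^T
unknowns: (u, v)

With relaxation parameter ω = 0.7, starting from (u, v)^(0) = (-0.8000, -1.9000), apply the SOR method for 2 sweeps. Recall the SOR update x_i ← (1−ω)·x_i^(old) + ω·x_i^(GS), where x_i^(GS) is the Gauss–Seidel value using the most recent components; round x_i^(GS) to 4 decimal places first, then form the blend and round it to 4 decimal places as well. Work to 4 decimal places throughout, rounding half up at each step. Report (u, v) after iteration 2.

(-5.5078, -4.4826)

Iteration 1:
  u: GS value = (-9 - (-1)·-1.9000) / (2) = -5.4500;  u ← (1−ω)·-0.8000 + ω·-5.4500 = -4.0550
  v: GS value = (-3 - (-4)·-4.0550) / (5) = -3.8440;  v ← (1−ω)·-1.9000 + ω·-3.8440 = -3.2608
Iteration 2:
  u: GS value = (-9 - (-1)·-3.2608) / (2) = -6.1304;  u ← (1−ω)·-4.0550 + ω·-6.1304 = -5.5078
  v: GS value = (-3 - (-4)·-5.5078) / (5) = -5.0062;  v ← (1−ω)·-3.2608 + ω·-5.0062 = -4.4826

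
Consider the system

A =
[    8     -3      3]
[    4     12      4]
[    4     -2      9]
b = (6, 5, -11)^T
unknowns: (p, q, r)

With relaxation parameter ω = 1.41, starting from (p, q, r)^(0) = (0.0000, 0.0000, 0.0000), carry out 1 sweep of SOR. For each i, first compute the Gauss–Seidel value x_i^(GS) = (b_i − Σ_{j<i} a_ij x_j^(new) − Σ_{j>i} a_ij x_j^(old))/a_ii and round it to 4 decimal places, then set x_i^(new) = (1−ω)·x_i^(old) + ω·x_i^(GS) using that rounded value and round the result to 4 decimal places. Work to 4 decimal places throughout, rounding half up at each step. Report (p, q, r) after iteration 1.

Iteration 1:
  p: GS value = (6 - (-3)·0.0000 - (3)·0.0000) / (8) = 0.7500;  p ← (1−ω)·0.0000 + ω·0.7500 = 1.0575
  q: GS value = (5 - (4)·1.0575 - (4)·0.0000) / (12) = 0.0642;  q ← (1−ω)·0.0000 + ω·0.0642 = 0.0905
  r: GS value = (-11 - (4)·1.0575 - (-2)·0.0905) / (9) = -1.6721;  r ← (1−ω)·0.0000 + ω·-1.6721 = -2.3577

(1.0575, 0.0905, -2.3577)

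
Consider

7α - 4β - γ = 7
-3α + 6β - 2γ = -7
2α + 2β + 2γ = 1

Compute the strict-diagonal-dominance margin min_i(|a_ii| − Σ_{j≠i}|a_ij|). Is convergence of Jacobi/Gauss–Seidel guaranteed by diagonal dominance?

-2

row 1: |7| − (4+1) = 2
row 2: |6| − (3+2) = 1
row 3: |2| − (2+2) = -2
minimum over rows = -2 → not strictly diagonally dominant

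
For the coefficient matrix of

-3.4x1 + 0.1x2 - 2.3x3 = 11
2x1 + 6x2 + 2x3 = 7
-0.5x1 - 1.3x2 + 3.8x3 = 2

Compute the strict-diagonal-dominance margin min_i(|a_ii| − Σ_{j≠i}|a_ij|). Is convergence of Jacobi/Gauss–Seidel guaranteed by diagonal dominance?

1

row 1: |-3.4| − (0.1+2.3) = 1
row 2: |6| − (2+2) = 2
row 3: |3.8| − (0.5+1.3) = 2
minimum over rows = 1 → strictly diagonally dominant (convergence guaranteed)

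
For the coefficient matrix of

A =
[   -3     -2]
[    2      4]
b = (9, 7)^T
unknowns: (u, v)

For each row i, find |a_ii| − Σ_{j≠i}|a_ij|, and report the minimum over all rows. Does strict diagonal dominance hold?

row 1: |-3| − (2) = 1
row 2: |4| − (2) = 2
minimum over rows = 1 → strictly diagonally dominant (convergence guaranteed)

1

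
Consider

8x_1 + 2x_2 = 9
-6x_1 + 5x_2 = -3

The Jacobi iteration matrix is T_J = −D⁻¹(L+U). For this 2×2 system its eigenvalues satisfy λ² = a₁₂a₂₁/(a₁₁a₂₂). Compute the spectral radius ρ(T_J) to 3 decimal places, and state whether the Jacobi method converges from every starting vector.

0.548

a₁₂a₂₁/(a₁₁a₂₂) = (2)·(-6) / ((8)·(5)) = -0.300000
ρ = √|-0.300000| = √0.300000 = 0.548
ρ < 1, so Jacobi converges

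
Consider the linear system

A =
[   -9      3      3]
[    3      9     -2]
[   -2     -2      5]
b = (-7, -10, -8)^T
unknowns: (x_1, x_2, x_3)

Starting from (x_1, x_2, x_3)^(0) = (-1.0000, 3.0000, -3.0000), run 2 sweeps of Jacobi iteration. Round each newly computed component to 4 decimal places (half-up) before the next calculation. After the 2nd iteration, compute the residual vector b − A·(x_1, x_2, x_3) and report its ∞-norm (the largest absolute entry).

Iteration 1:
  x_1 = (-7 - (3)·3.0000 - (3)·-3.0000) / (-9) = 0.7778
  x_2 = (-10 - (3)·-1.0000 - (-2)·-3.0000) / (9) = -1.4444
  x_3 = (-8 - (-2)·-1.0000 - (-2)·3.0000) / (5) = -0.8000
Iteration 2:
  x_1 = (-7 - (3)·-1.4444 - (3)·-0.8000) / (-9) = 0.0296
  x_2 = (-10 - (3)·0.7778 - (-2)·-0.8000) / (9) = -1.5482
  x_3 = (-8 - (-2)·0.7778 - (-2)·-1.4444) / (5) = -1.8666
Residual b − A·x = (3.5108, 0.1118, -1.7042); ∞-norm = 3.5108

3.5108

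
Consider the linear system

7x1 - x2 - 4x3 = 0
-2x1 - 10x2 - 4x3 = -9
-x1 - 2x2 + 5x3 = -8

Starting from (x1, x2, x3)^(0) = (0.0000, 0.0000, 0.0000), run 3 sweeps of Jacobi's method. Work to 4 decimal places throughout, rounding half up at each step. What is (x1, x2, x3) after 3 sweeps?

(-0.4886, 1.5531, -1.1411)

Iteration 1:
  x1 = (0 - (-1)·0.0000 - (-4)·0.0000) / (7) = 0.0000
  x2 = (-9 - (-2)·0.0000 - (-4)·0.0000) / (-10) = 0.9000
  x3 = (-8 - (-1)·0.0000 - (-2)·0.0000) / (5) = -1.6000
Iteration 2:
  x1 = (0 - (-1)·0.9000 - (-4)·-1.6000) / (7) = -0.7857
  x2 = (-9 - (-2)·0.0000 - (-4)·-1.6000) / (-10) = 1.5400
  x3 = (-8 - (-1)·0.0000 - (-2)·0.9000) / (5) = -1.2400
Iteration 3:
  x1 = (0 - (-1)·1.5400 - (-4)·-1.2400) / (7) = -0.4886
  x2 = (-9 - (-2)·-0.7857 - (-4)·-1.2400) / (-10) = 1.5531
  x3 = (-8 - (-1)·-0.7857 - (-2)·1.5400) / (5) = -1.1411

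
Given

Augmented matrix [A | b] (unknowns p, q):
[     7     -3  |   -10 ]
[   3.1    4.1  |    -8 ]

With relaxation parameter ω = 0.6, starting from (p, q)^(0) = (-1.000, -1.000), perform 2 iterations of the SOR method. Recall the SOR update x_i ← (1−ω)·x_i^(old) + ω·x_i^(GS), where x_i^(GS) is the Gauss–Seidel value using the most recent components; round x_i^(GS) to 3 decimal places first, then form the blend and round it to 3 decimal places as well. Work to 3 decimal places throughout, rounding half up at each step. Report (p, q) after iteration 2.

(-1.690, -0.757)

Iteration 1:
  p: GS value = (-10 - (-3)·-1.000) / (7) = -1.857;  p ← (1−ω)·-1.000 + ω·-1.857 = -1.514
  q: GS value = (-8 - (3.1)·-1.514) / (4.1) = -0.806;  q ← (1−ω)·-1.000 + ω·-0.806 = -0.884
Iteration 2:
  p: GS value = (-10 - (-3)·-0.884) / (7) = -1.807;  p ← (1−ω)·-1.514 + ω·-1.807 = -1.690
  q: GS value = (-8 - (3.1)·-1.690) / (4.1) = -0.673;  q ← (1−ω)·-0.884 + ω·-0.673 = -0.757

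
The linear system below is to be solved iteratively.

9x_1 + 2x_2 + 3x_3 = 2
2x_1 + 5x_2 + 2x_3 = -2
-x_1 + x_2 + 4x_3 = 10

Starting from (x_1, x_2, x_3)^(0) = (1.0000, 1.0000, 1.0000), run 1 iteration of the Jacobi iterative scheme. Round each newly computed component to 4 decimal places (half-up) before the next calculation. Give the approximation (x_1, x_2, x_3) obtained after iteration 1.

Iteration 1:
  x_1 = (2 - (2)·1.0000 - (3)·1.0000) / (9) = -0.3333
  x_2 = (-2 - (2)·1.0000 - (2)·1.0000) / (5) = -1.2000
  x_3 = (10 - (-1)·1.0000 - (1)·1.0000) / (4) = 2.5000

(-0.3333, -1.2000, 2.5000)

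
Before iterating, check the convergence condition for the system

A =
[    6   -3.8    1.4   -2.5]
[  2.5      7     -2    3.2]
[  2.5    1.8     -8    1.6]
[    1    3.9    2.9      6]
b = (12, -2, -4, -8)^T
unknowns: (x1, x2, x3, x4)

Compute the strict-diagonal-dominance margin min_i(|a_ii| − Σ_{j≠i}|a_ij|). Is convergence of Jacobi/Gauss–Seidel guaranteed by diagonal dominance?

row 1: |6| − (3.8+1.4+2.5) = -1.7
row 2: |7| − (2.5+2+3.2) = -0.7
row 3: |-8| − (2.5+1.8+1.6) = 2.1
row 4: |6| − (1+3.9+2.9) = -1.8
minimum over rows = -1.8 → not strictly diagonally dominant

-1.8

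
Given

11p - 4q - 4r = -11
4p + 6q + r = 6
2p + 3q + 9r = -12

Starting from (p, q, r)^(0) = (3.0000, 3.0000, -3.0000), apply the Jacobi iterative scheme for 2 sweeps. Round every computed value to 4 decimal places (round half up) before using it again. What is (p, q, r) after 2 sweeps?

Iteration 1:
  p = (-11 - (-4)·3.0000 - (-4)·-3.0000) / (11) = -1.0000
  q = (6 - (4)·3.0000 - (1)·-3.0000) / (6) = -0.5000
  r = (-12 - (2)·3.0000 - (3)·3.0000) / (9) = -3.0000
Iteration 2:
  p = (-11 - (-4)·-0.5000 - (-4)·-3.0000) / (11) = -2.2727
  q = (6 - (4)·-1.0000 - (1)·-3.0000) / (6) = 2.1667
  r = (-12 - (2)·-1.0000 - (3)·-0.5000) / (9) = -0.9444

(-2.2727, 2.1667, -0.9444)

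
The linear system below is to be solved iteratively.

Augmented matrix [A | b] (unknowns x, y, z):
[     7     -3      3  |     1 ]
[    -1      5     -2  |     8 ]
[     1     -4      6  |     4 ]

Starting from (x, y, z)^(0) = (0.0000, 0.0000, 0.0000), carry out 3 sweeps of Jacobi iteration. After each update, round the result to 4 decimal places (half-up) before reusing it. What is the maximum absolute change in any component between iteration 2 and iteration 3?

Iteration 1:
  x = (1 - (-3)·0.0000 - (3)·0.0000) / (7) = 0.1429
  y = (8 - (-1)·0.0000 - (-2)·0.0000) / (5) = 1.6000
  z = (4 - (1)·0.0000 - (-4)·0.0000) / (6) = 0.6667
Iteration 2:
  x = (1 - (-3)·1.6000 - (3)·0.6667) / (7) = 0.5428
  y = (8 - (-1)·0.1429 - (-2)·0.6667) / (5) = 1.8953
  z = (4 - (1)·0.1429 - (-4)·1.6000) / (6) = 1.7095
Iteration 3:
  x = (1 - (-3)·1.8953 - (3)·1.7095) / (7) = 0.2225
  y = (8 - (-1)·0.5428 - (-2)·1.7095) / (5) = 2.3924
  z = (4 - (1)·0.5428 - (-4)·1.8953) / (6) = 1.8397
Change: (-0.3203, 0.4971, 0.1302) → max |·| = 0.4971

0.4971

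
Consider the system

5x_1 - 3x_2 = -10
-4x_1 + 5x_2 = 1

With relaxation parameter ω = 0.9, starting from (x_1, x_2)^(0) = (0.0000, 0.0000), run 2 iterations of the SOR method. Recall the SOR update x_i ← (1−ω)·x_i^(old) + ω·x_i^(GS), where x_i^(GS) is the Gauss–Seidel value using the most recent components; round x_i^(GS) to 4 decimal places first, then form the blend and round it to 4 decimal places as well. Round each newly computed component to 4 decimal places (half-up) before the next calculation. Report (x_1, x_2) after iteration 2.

Iteration 1:
  x_1: GS value = (-10 - (-3)·0.0000) / (5) = -2.0000;  x_1 ← (1−ω)·0.0000 + ω·-2.0000 = -1.8000
  x_2: GS value = (1 - (-4)·-1.8000) / (5) = -1.2400;  x_2 ← (1−ω)·0.0000 + ω·-1.2400 = -1.1160
Iteration 2:
  x_1: GS value = (-10 - (-3)·-1.1160) / (5) = -2.6696;  x_1 ← (1−ω)·-1.8000 + ω·-2.6696 = -2.5826
  x_2: GS value = (1 - (-4)·-2.5826) / (5) = -1.8661;  x_2 ← (1−ω)·-1.1160 + ω·-1.8661 = -1.7911

(-2.5826, -1.7911)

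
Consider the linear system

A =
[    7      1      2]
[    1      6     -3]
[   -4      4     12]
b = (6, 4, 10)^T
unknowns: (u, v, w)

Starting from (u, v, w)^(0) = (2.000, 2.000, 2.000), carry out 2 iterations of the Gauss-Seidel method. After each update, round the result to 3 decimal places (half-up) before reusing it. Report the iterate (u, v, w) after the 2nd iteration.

Iteration 1:
  u = (6 - (1)·2.000 - (2)·2.000) / (7) = 0.000
  v = (4 - (1)·0.000 - (-3)·2.000) / (6) = 1.667
  w = (10 - (-4)·0.000 - (4)·1.667) / (12) = 0.278
Iteration 2:
  u = (6 - (1)·1.667 - (2)·0.278) / (7) = 0.540
  v = (4 - (1)·0.540 - (-3)·0.278) / (6) = 0.716
  w = (10 - (-4)·0.540 - (4)·0.716) / (12) = 0.775

(0.540, 0.716, 0.775)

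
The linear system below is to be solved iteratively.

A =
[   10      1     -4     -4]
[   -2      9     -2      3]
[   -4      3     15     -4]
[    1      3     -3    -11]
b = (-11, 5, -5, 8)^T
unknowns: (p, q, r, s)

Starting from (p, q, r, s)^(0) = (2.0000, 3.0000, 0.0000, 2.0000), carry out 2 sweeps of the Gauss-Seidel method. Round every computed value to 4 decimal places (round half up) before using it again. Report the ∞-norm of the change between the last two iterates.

Iteration 1:
  p = (-11 - (1)·3.0000 - (-4)·0.0000 - (-4)·2.0000) / (10) = -0.6000
  q = (5 - (-2)·-0.6000 - (-2)·0.0000 - (3)·2.0000) / (9) = -0.2444
  r = (-5 - (-4)·-0.6000 - (3)·-0.2444 - (-4)·2.0000) / (15) = 0.0889
  s = (8 - (1)·-0.6000 - (3)·-0.2444 - (-3)·0.0889) / (-11) = -0.8727
Iteration 2:
  p = (-11 - (1)·-0.2444 - (-4)·0.0889 - (-4)·-0.8727) / (10) = -1.3891
  q = (5 - (-2)·-1.3891 - (-2)·0.0889 - (3)·-0.8727) / (9) = 0.5575
  r = (-5 - (-4)·-1.3891 - (3)·0.5575 - (-4)·-0.8727) / (15) = -1.0480
  s = (8 - (1)·-1.3891 - (3)·0.5575 - (-3)·-1.0480) / (-11) = -0.4157
Change: (-0.7891, 0.8019, -1.1369, 0.4570) → max |·| = 1.1369

1.1369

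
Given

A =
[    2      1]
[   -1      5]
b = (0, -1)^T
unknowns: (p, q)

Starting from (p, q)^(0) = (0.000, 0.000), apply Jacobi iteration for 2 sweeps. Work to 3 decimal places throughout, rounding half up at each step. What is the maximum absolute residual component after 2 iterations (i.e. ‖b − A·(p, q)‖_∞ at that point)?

Iteration 1:
  p = (0 - (1)·0.000) / (2) = 0.000
  q = (-1 - (-1)·0.000) / (5) = -0.200
Iteration 2:
  p = (0 - (1)·-0.200) / (2) = 0.100
  q = (-1 - (-1)·0.000) / (5) = -0.200
Residual b − A·x = (0.000, 0.100); ∞-norm = 0.100

0.100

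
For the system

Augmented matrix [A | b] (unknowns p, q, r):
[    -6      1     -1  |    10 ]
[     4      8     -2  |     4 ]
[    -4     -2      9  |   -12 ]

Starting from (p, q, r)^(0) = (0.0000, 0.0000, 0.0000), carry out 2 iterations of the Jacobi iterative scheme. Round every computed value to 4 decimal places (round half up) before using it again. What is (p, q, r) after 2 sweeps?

(-1.3611, 1.0000, -1.9630)

Iteration 1:
  p = (10 - (1)·0.0000 - (-1)·0.0000) / (-6) = -1.6667
  q = (4 - (4)·0.0000 - (-2)·0.0000) / (8) = 0.5000
  r = (-12 - (-4)·0.0000 - (-2)·0.0000) / (9) = -1.3333
Iteration 2:
  p = (10 - (1)·0.5000 - (-1)·-1.3333) / (-6) = -1.3611
  q = (4 - (4)·-1.6667 - (-2)·-1.3333) / (8) = 1.0000
  r = (-12 - (-4)·-1.6667 - (-2)·0.5000) / (9) = -1.9630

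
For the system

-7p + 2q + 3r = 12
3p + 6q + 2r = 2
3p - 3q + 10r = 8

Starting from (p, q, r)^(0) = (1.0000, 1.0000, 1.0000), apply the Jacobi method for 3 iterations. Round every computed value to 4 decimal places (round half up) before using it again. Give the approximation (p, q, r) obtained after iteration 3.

(-1.1452, 0.7738, 1.4243)

Iteration 1:
  p = (12 - (2)·1.0000 - (3)·1.0000) / (-7) = -1.0000
  q = (2 - (3)·1.0000 - (2)·1.0000) / (6) = -0.5000
  r = (8 - (3)·1.0000 - (-3)·1.0000) / (10) = 0.8000
Iteration 2:
  p = (12 - (2)·-0.5000 - (3)·0.8000) / (-7) = -1.5143
  q = (2 - (3)·-1.0000 - (2)·0.8000) / (6) = 0.5667
  r = (8 - (3)·-1.0000 - (-3)·-0.5000) / (10) = 0.9500
Iteration 3:
  p = (12 - (2)·0.5667 - (3)·0.9500) / (-7) = -1.1452
  q = (2 - (3)·-1.5143 - (2)·0.9500) / (6) = 0.7738
  r = (8 - (3)·-1.5143 - (-3)·0.5667) / (10) = 1.4243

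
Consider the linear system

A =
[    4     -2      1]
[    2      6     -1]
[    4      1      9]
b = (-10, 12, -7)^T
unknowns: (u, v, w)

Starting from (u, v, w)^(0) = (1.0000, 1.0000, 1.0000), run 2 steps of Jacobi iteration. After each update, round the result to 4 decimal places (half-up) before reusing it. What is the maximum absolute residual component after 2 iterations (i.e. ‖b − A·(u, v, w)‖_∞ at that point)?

Iteration 1:
  u = (-10 - (-2)·1.0000 - (1)·1.0000) / (4) = -2.2500
  v = (12 - (2)·1.0000 - (-1)·1.0000) / (6) = 1.8333
  w = (-7 - (4)·1.0000 - (1)·1.0000) / (9) = -1.3333
Iteration 2:
  u = (-10 - (-2)·1.8333 - (1)·-1.3333) / (4) = -1.2500
  v = (12 - (2)·-2.2500 - (-1)·-1.3333) / (6) = 2.5278
  w = (-7 - (4)·-2.2500 - (1)·1.8333) / (9) = 0.0185
Residual b − A·x = (0.0371, -0.6483, -4.6943); ∞-norm = 4.6943

4.6943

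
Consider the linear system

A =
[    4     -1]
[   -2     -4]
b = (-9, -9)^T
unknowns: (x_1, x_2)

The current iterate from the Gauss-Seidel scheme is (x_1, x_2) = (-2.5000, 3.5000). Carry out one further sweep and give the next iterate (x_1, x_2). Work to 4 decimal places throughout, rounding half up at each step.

One sweep:
  x_1 = (-9 - (-1)·3.5000) / (4) = -1.3750
  x_2 = (-9 - (-2)·-1.3750) / (-4) = 2.9375

(-1.3750, 2.9375)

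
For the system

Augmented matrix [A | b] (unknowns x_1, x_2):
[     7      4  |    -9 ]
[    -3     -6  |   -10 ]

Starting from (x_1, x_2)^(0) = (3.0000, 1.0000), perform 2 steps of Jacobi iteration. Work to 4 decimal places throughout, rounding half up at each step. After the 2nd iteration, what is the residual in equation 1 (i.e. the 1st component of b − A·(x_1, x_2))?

-9.7138

Iteration 1:
  x_1 = (-9 - (4)·1.0000) / (7) = -1.8571
  x_2 = (-10 - (-3)·3.0000) / (-6) = 0.1667
Iteration 2:
  x_1 = (-9 - (4)·0.1667) / (7) = -1.3810
  x_2 = (-10 - (-3)·-1.8571) / (-6) = 2.5952
Residual b − A·x = (-9.7138, 1.4282)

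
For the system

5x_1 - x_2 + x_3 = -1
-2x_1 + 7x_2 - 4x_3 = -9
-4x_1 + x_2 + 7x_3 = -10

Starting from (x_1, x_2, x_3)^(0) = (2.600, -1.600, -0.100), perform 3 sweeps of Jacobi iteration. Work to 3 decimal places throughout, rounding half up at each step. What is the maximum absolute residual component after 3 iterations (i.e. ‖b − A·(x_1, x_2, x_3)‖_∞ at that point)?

2.057

Iteration 1:
  x_1 = (-1 - (-1)·-1.600 - (1)·-0.100) / (5) = -0.500
  x_2 = (-9 - (-2)·2.600 - (-4)·-0.100) / (7) = -0.600
  x_3 = (-10 - (-4)·2.600 - (1)·-1.600) / (7) = 0.286
Iteration 2:
  x_1 = (-1 - (-1)·-0.600 - (1)·0.286) / (5) = -0.377
  x_2 = (-9 - (-2)·-0.500 - (-4)·0.286) / (7) = -1.265
  x_3 = (-10 - (-4)·-0.500 - (1)·-0.600) / (7) = -1.629
Iteration 3:
  x_1 = (-1 - (-1)·-1.265 - (1)·-1.629) / (5) = -0.127
  x_2 = (-9 - (-2)·-0.377 - (-4)·-1.629) / (7) = -2.324
  x_3 = (-10 - (-4)·-0.377 - (1)·-1.265) / (7) = -1.463
Residual b − A·x = (-1.226, 1.162, 2.057); ∞-norm = 2.057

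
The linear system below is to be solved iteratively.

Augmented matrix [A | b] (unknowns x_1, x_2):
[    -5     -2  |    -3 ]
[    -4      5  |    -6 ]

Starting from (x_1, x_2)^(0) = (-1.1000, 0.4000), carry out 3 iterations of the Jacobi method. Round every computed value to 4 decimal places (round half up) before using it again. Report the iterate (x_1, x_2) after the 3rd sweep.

Iteration 1:
  x_1 = (-3 - (-2)·0.4000) / (-5) = 0.4400
  x_2 = (-6 - (-4)·-1.1000) / (5) = -2.0800
Iteration 2:
  x_1 = (-3 - (-2)·-2.0800) / (-5) = 1.4320
  x_2 = (-6 - (-4)·0.4400) / (5) = -0.8480
Iteration 3:
  x_1 = (-3 - (-2)·-0.8480) / (-5) = 0.9392
  x_2 = (-6 - (-4)·1.4320) / (5) = -0.0544

(0.9392, -0.0544)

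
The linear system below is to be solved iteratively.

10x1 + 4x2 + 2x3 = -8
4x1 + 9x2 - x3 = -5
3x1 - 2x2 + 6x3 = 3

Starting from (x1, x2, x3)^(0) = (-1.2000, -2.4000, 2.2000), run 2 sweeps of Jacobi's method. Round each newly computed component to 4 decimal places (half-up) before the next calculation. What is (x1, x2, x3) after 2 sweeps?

Iteration 1:
  x1 = (-8 - (4)·-2.4000 - (2)·2.2000) / (10) = -0.2800
  x2 = (-5 - (4)·-1.2000 - (-1)·2.2000) / (9) = 0.2222
  x3 = (3 - (3)·-1.2000 - (-2)·-2.4000) / (6) = 0.3000
Iteration 2:
  x1 = (-8 - (4)·0.2222 - (2)·0.3000) / (10) = -0.9489
  x2 = (-5 - (4)·-0.2800 - (-1)·0.3000) / (9) = -0.3978
  x3 = (3 - (3)·-0.2800 - (-2)·0.2222) / (6) = 0.7141

(-0.9489, -0.3978, 0.7141)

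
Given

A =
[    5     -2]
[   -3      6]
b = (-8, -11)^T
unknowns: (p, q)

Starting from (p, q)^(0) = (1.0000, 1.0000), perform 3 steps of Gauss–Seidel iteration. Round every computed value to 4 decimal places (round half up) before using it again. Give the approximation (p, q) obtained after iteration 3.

Iteration 1:
  p = (-8 - (-2)·1.0000) / (5) = -1.2000
  q = (-11 - (-3)·-1.2000) / (6) = -2.4333
Iteration 2:
  p = (-8 - (-2)·-2.4333) / (5) = -2.5733
  q = (-11 - (-3)·-2.5733) / (6) = -3.1200
Iteration 3:
  p = (-8 - (-2)·-3.1200) / (5) = -2.8480
  q = (-11 - (-3)·-2.8480) / (6) = -3.2573

(-2.8480, -3.2573)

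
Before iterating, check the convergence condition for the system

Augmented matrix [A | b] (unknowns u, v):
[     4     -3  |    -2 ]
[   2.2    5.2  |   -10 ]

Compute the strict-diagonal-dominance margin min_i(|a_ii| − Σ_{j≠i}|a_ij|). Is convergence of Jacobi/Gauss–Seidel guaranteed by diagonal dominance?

1

row 1: |4| − (3) = 1
row 2: |5.2| − (2.2) = 3
minimum over rows = 1 → strictly diagonally dominant (convergence guaranteed)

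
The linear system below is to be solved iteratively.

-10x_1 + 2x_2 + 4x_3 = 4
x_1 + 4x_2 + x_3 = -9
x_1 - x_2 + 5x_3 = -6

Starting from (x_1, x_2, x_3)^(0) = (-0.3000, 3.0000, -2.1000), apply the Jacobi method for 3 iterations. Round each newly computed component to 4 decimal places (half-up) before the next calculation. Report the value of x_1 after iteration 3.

-1.3518

Iteration 1:
  x_1 = (4 - (2)·3.0000 - (4)·-2.1000) / (-10) = -0.6400
  x_2 = (-9 - (1)·-0.3000 - (1)·-2.1000) / (4) = -1.6500
  x_3 = (-6 - (1)·-0.3000 - (-1)·3.0000) / (5) = -0.5400
Iteration 2:
  x_1 = (4 - (2)·-1.6500 - (4)·-0.5400) / (-10) = -0.9460
  x_2 = (-9 - (1)·-0.6400 - (1)·-0.5400) / (4) = -1.9550
  x_3 = (-6 - (1)·-0.6400 - (-1)·-1.6500) / (5) = -1.4020
Iteration 3:
  x_1 = (4 - (2)·-1.9550 - (4)·-1.4020) / (-10) = -1.3518
  x_2 = (-9 - (1)·-0.9460 - (1)·-1.4020) / (4) = -1.6630
  x_3 = (-6 - (1)·-0.9460 - (-1)·-1.9550) / (5) = -1.4018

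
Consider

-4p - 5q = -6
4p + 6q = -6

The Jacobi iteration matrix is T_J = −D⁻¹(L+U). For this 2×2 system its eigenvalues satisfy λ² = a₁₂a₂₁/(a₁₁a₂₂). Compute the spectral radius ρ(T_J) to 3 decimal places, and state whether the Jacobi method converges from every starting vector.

0.913

a₁₂a₂₁/(a₁₁a₂₂) = (-5)·(4) / ((-4)·(6)) = 0.833333
ρ = √|0.833333| = √0.833333 = 0.913
ρ < 1, so Jacobi converges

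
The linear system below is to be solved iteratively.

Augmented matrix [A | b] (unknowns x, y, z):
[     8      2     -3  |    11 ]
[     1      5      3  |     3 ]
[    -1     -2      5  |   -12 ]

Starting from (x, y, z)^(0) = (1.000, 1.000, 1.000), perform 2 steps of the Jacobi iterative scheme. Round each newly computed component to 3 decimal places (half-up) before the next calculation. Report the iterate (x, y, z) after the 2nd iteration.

Iteration 1:
  x = (11 - (2)·1.000 - (-3)·1.000) / (8) = 1.500
  y = (3 - (1)·1.000 - (3)·1.000) / (5) = -0.200
  z = (-12 - (-1)·1.000 - (-2)·1.000) / (5) = -1.800
Iteration 2:
  x = (11 - (2)·-0.200 - (-3)·-1.800) / (8) = 0.750
  y = (3 - (1)·1.500 - (3)·-1.800) / (5) = 1.380
  z = (-12 - (-1)·1.500 - (-2)·-0.200) / (5) = -2.180

(0.750, 1.380, -2.180)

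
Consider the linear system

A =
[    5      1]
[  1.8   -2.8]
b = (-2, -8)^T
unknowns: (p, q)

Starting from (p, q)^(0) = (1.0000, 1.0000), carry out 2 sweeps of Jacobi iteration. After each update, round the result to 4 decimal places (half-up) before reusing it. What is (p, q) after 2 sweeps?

Iteration 1:
  p = (-2 - (1)·1.0000) / (5) = -0.6000
  q = (-8 - (1.8)·1.0000) / (-2.8) = 3.5000
Iteration 2:
  p = (-2 - (1)·3.5000) / (5) = -1.1000
  q = (-8 - (1.8)·-0.6000) / (-2.8) = 2.4714

(-1.1000, 2.4714)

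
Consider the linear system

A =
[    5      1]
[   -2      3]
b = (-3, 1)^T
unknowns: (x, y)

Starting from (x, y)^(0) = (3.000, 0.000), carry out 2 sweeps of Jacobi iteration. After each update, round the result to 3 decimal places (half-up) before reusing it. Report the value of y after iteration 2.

Iteration 1:
  x = (-3 - (1)·0.000) / (5) = -0.600
  y = (1 - (-2)·3.000) / (3) = 2.333
Iteration 2:
  x = (-3 - (1)·2.333) / (5) = -1.067
  y = (1 - (-2)·-0.600) / (3) = -0.067

-0.067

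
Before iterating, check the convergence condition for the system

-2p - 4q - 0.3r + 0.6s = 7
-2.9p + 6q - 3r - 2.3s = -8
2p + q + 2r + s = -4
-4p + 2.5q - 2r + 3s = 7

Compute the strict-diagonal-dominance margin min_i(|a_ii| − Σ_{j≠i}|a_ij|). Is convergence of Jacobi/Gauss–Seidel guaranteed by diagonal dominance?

row 1: |-2| − (4+0.3+0.6) = -2.9
row 2: |6| − (2.9+3+2.3) = -2.2
row 3: |2| − (2+1+1) = -2
row 4: |3| − (4+2.5+2) = -5.5
minimum over rows = -5.5 → not strictly diagonally dominant

-5.5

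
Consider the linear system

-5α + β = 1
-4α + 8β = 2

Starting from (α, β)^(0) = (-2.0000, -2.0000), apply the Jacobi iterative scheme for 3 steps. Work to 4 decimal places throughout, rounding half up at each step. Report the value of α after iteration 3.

Iteration 1:
  α = (1 - (1)·-2.0000) / (-5) = -0.6000
  β = (2 - (-4)·-2.0000) / (8) = -0.7500
Iteration 2:
  α = (1 - (1)·-0.7500) / (-5) = -0.3500
  β = (2 - (-4)·-0.6000) / (8) = -0.0500
Iteration 3:
  α = (1 - (1)·-0.0500) / (-5) = -0.2100
  β = (2 - (-4)·-0.3500) / (8) = 0.0750

-0.2100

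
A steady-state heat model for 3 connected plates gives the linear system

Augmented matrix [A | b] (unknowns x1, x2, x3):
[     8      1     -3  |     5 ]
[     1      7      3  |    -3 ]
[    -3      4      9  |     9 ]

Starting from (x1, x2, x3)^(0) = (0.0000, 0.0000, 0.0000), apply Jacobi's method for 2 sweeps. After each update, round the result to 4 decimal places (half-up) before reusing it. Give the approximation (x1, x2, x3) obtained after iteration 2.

Iteration 1:
  x1 = (5 - (1)·0.0000 - (-3)·0.0000) / (8) = 0.6250
  x2 = (-3 - (1)·0.0000 - (3)·0.0000) / (7) = -0.4286
  x3 = (9 - (-3)·0.0000 - (4)·0.0000) / (9) = 1.0000
Iteration 2:
  x1 = (5 - (1)·-0.4286 - (-3)·1.0000) / (8) = 1.0536
  x2 = (-3 - (1)·0.6250 - (3)·1.0000) / (7) = -0.9464
  x3 = (9 - (-3)·0.6250 - (4)·-0.4286) / (9) = 1.3988

(1.0536, -0.9464, 1.3988)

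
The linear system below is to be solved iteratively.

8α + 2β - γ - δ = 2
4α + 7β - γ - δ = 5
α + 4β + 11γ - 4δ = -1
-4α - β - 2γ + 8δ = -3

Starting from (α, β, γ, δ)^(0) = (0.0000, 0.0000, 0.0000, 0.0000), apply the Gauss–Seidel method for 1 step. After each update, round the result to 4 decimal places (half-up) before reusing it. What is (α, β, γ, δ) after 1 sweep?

(0.2500, 0.5714, -0.3214, -0.2589)

Iteration 1:
  α = (2 - (2)·0.0000 - (-1)·0.0000 - (-1)·0.0000) / (8) = 0.2500
  β = (5 - (4)·0.2500 - (-1)·0.0000 - (-1)·0.0000) / (7) = 0.5714
  γ = (-1 - (1)·0.2500 - (4)·0.5714 - (-4)·0.0000) / (11) = -0.3214
  δ = (-3 - (-4)·0.2500 - (-1)·0.5714 - (-2)·-0.3214) / (8) = -0.2589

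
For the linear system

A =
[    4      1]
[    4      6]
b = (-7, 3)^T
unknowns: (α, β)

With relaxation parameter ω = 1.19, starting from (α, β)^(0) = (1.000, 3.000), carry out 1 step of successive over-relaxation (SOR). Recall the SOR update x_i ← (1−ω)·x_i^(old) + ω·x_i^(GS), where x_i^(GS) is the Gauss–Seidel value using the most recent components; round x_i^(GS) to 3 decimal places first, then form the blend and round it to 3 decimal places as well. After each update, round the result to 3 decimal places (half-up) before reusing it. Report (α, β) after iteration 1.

(-3.165, 2.536)

Iteration 1:
  α: GS value = (-7 - (1)·3.000) / (4) = -2.500;  α ← (1−ω)·1.000 + ω·-2.500 = -3.165
  β: GS value = (3 - (4)·-3.165) / (6) = 2.610;  β ← (1−ω)·3.000 + ω·2.610 = 2.536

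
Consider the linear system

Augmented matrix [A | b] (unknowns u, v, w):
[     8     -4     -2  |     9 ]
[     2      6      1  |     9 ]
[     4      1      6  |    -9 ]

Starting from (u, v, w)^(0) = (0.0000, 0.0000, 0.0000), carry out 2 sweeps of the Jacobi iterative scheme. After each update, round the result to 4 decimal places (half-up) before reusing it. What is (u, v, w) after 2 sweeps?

Iteration 1:
  u = (9 - (-4)·0.0000 - (-2)·0.0000) / (8) = 1.1250
  v = (9 - (2)·0.0000 - (1)·0.0000) / (6) = 1.5000
  w = (-9 - (4)·0.0000 - (1)·0.0000) / (6) = -1.5000
Iteration 2:
  u = (9 - (-4)·1.5000 - (-2)·-1.5000) / (8) = 1.5000
  v = (9 - (2)·1.1250 - (1)·-1.5000) / (6) = 1.3750
  w = (-9 - (4)·1.1250 - (1)·1.5000) / (6) = -2.5000

(1.5000, 1.3750, -2.5000)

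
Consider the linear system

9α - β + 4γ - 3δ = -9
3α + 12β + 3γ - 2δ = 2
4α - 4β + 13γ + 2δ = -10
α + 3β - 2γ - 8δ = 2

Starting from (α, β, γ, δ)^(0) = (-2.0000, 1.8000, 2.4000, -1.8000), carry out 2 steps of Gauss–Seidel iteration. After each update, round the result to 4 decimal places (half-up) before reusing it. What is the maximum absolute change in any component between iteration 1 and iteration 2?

1.1312

Iteration 1:
  α = (-9 - (-1)·1.8000 - (4)·2.4000 - (-3)·-1.8000) / (9) = -2.4667
  β = (2 - (3)·-2.4667 - (3)·2.4000 - (-2)·-1.8000) / (12) = -0.1167
  γ = (-10 - (4)·-2.4667 - (-4)·-0.1167 - (2)·-1.8000) / (13) = 0.2308
  δ = (2 - (1)·-2.4667 - (3)·-0.1167 - (-2)·0.2308) / (-8) = -0.6598
Iteration 2:
  α = (-9 - (-1)·-0.1167 - (4)·0.2308 - (-3)·-0.6598) / (9) = -1.3355
  β = (2 - (3)·-1.3355 - (3)·0.2308 - (-2)·-0.6598) / (12) = 0.3329
  γ = (-10 - (4)·-1.3355 - (-4)·0.3329 - (2)·-0.6598) / (13) = -0.1544
  δ = (2 - (1)·-1.3355 - (3)·0.3329 - (-2)·-0.1544) / (-8) = -0.2535
Change: (1.1312, 0.4496, -0.3852, 0.4063) → max |·| = 1.1312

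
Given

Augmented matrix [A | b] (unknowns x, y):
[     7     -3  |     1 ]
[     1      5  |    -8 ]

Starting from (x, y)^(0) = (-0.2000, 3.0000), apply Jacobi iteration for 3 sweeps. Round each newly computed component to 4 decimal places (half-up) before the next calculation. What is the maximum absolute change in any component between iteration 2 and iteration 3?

0.3908

Iteration 1:
  x = (1 - (-3)·3.0000) / (7) = 1.4286
  y = (-8 - (1)·-0.2000) / (5) = -1.5600
Iteration 2:
  x = (1 - (-3)·-1.5600) / (7) = -0.5257
  y = (-8 - (1)·1.4286) / (5) = -1.8857
Iteration 3:
  x = (1 - (-3)·-1.8857) / (7) = -0.6653
  y = (-8 - (1)·-0.5257) / (5) = -1.4949
Change: (-0.1396, 0.3908) → max |·| = 0.3908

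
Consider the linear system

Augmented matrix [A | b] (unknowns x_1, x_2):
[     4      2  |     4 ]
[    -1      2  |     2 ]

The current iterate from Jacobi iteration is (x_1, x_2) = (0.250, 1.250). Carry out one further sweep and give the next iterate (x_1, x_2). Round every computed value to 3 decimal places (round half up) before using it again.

One sweep:
  x_1 = (4 - (2)·1.250) / (4) = 0.375
  x_2 = (2 - (-1)·0.250) / (2) = 1.125

(0.375, 1.125)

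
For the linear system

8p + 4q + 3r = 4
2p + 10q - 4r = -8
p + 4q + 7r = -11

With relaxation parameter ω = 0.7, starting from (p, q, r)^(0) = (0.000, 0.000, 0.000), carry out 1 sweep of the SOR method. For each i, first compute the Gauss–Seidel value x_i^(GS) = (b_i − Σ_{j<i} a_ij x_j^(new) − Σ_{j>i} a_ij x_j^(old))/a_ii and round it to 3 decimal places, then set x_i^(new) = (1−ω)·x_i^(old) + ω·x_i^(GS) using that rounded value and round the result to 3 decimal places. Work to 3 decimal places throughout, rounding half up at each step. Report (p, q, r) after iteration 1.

Iteration 1:
  p: GS value = (4 - (4)·0.000 - (3)·0.000) / (8) = 0.500;  p ← (1−ω)·0.000 + ω·0.500 = 0.350
  q: GS value = (-8 - (2)·0.350 - (-4)·0.000) / (10) = -0.870;  q ← (1−ω)·0.000 + ω·-0.870 = -0.609
  r: GS value = (-11 - (1)·0.350 - (4)·-0.609) / (7) = -1.273;  r ← (1−ω)·0.000 + ω·-1.273 = -0.891

(0.350, -0.609, -0.891)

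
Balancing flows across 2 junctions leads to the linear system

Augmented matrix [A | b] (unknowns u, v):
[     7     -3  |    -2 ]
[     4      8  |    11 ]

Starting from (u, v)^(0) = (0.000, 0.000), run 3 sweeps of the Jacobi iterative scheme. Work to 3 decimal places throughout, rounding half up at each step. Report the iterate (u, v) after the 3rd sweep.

(0.365, 1.223)

Iteration 1:
  u = (-2 - (-3)·0.000) / (7) = -0.286
  v = (11 - (4)·0.000) / (8) = 1.375
Iteration 2:
  u = (-2 - (-3)·1.375) / (7) = 0.304
  v = (11 - (4)·-0.286) / (8) = 1.518
Iteration 3:
  u = (-2 - (-3)·1.518) / (7) = 0.365
  v = (11 - (4)·0.304) / (8) = 1.223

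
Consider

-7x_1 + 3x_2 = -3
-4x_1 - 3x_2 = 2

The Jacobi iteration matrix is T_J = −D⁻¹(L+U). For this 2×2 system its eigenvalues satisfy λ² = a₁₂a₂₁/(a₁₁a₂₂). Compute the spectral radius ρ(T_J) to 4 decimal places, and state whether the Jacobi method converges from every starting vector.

0.7559

a₁₂a₂₁/(a₁₁a₂₂) = (3)·(-4) / ((-7)·(-3)) = -0.571429
ρ = √|-0.571429| = √0.571429 = 0.7559
ρ < 1, so Jacobi converges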